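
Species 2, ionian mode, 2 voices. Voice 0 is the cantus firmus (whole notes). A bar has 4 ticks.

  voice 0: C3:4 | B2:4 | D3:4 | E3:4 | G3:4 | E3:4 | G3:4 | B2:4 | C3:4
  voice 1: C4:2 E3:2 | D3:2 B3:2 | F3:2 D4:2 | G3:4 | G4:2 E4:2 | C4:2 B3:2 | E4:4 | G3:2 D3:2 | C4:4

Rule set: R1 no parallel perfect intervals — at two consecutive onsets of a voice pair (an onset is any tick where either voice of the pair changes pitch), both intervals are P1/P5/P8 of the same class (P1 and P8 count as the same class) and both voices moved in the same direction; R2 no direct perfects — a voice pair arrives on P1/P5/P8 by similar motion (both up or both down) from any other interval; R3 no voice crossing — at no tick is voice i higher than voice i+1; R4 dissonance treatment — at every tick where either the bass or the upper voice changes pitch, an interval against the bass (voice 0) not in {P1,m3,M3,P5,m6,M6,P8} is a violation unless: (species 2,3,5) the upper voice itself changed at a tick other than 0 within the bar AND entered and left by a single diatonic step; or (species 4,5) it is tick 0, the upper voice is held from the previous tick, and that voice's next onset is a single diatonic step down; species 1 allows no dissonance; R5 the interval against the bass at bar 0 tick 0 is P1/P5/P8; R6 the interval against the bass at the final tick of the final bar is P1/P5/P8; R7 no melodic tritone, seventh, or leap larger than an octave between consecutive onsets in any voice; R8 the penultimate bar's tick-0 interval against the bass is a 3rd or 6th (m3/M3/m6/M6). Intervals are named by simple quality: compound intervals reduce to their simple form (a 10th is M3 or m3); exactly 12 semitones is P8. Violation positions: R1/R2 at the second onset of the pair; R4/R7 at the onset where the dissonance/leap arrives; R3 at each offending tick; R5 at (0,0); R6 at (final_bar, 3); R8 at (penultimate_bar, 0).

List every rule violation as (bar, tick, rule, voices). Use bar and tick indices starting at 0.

bar 0: v0=C3 v1=C4 downbeat P8
bar 1: v0=B2 v1=D3 downbeat m3
bar 2: v0=D3 v1=F3 downbeat m3
bar 3: v0=E3 v1=G3 downbeat m3
bar 4: v0=G3 v1=G4 downbeat P8
bar 5: v0=E3 v1=C4 downbeat m6
bar 6: v0=G3 v1=E4 downbeat M6
bar 7: v0=B2 v1=G3 downbeat m6
bar 8: v0=C3 v1=C4 downbeat P8
  -> R7 @ bar 2 tick 0 v(1,): B3->F3 leap 6st
  -> R2 @ bar 4 tick 0 v(0, 1): E3/G3 m3 -> G3/G4 P8 similar
  -> R2 @ bar 8 tick 0 v(0, 1): B2/D3 m3 -> C3/C4 P8 similar
  -> R7 @ bar 8 tick 0 v(1,): D3->C4 leap 10st

(2, 0, R7, (1,))
(4, 0, R2, (0, 1))
(8, 0, R2, (0, 1))
(8, 0, R7, (1,))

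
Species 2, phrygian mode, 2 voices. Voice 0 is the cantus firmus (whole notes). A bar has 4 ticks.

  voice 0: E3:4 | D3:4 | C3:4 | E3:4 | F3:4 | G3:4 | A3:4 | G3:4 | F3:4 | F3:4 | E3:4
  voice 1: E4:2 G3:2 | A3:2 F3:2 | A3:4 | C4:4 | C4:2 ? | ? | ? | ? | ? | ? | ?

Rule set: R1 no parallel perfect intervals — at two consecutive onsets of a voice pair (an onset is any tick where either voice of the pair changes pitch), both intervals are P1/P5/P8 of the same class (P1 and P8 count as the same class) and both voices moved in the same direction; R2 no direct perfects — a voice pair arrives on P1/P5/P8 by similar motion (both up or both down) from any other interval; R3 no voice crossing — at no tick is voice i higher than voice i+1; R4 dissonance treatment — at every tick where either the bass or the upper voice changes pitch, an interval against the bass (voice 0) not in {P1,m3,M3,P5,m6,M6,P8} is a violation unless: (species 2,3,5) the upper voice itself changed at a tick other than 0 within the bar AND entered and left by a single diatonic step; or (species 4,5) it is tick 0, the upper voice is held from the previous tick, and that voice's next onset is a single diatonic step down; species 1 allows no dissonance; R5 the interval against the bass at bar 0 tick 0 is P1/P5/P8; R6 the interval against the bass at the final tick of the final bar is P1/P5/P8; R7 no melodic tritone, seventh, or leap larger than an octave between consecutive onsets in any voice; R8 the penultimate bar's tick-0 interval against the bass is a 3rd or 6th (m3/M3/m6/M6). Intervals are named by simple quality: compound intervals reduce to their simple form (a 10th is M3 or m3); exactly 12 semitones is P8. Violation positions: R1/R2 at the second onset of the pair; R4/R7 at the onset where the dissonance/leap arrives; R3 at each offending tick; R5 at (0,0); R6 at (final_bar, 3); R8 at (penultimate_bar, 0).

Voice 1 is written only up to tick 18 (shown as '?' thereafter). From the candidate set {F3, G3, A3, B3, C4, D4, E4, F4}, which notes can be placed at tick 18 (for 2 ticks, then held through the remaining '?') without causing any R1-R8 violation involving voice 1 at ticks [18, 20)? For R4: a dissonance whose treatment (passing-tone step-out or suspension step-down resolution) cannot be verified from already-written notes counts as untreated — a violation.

{A3, C4, D4, F3, F4}

F3: legal
G3: violates R4
A3: legal
B3: violates R4
C4: legal
D4: legal
E4: violates R4
F4: legal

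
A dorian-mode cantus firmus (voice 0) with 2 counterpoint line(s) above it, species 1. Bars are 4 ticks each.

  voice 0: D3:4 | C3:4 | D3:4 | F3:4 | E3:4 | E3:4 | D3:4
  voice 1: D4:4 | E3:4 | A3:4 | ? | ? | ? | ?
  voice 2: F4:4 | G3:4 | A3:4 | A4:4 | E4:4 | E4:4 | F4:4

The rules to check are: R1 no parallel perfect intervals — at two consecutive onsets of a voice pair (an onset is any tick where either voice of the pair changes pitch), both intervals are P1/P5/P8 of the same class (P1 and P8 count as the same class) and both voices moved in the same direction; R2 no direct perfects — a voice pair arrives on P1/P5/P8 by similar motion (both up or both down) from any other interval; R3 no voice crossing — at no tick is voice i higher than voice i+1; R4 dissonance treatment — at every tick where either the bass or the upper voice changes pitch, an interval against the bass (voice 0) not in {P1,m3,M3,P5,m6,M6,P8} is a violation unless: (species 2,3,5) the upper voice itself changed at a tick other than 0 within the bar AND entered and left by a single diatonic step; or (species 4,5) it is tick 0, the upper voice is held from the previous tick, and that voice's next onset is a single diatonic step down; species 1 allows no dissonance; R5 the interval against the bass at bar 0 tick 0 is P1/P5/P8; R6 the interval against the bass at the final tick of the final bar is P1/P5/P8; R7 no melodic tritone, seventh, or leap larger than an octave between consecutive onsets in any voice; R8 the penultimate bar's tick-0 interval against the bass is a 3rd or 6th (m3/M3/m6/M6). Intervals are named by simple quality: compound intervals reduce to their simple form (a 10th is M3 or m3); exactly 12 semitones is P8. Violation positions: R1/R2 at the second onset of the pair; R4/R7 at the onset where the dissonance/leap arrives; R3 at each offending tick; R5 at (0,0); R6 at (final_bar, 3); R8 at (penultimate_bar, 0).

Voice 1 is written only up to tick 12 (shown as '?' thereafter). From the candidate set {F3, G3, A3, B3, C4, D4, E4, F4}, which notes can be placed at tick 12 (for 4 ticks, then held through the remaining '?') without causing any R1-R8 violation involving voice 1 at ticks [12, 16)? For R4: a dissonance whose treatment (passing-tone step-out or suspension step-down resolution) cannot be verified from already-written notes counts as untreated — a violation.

{A3, F3}

F3: legal
G3: violates R4
A3: legal
B3: violates R4
C4: violates R1
D4: violates R2
E4: violates R4
F4: violates R2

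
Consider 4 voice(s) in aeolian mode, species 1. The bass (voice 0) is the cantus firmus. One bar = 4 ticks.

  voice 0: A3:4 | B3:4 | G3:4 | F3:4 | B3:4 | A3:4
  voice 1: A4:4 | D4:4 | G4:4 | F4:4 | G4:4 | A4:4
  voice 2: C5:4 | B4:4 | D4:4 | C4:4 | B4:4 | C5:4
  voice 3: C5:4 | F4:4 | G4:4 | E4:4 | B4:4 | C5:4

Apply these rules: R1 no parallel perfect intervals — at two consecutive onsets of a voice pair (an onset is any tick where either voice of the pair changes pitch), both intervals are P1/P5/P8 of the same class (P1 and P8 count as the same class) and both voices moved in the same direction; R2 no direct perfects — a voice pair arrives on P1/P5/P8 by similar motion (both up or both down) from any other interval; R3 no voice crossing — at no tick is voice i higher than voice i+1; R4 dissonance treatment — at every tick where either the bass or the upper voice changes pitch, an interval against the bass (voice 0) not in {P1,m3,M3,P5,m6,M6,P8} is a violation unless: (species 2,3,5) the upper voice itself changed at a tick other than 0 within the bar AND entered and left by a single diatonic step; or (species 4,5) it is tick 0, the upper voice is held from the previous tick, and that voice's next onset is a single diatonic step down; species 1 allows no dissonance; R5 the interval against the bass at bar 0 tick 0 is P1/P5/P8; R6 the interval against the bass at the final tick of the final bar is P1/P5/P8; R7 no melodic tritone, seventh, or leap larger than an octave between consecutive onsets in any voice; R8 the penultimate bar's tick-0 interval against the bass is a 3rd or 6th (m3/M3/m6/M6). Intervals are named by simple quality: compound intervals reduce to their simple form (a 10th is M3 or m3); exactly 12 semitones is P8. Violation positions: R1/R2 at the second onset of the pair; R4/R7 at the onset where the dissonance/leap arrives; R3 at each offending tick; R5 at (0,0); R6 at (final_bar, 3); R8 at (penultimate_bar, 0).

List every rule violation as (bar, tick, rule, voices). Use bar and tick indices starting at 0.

bar 0: v0=A3 v1=A4 v2=C5 v3=C5 downbeat m3
bar 1: v0=B3 v1=D4 v2=B4 v3=F4 downbeat TT
bar 2: v0=G3 v1=G4 v2=D4 v3=G4 downbeat P8
bar 3: v0=F3 v1=F4 v2=C4 v3=E4 downbeat M7
bar 4: v0=B3 v1=G4 v2=B4 v3=B4 downbeat P8
bar 5: v0=A3 v1=A4 v2=C5 v3=C5 downbeat m3
  -> R5 @ bar 0 tick 0 v(0, 2): opens on m3
  -> R5 @ bar 0 tick 0 v(0, 3): opens on m3
  -> R3 @ bar 1 tick 0 v(2, 3): B4 above F4
  -> R4 @ bar 1 tick 0 v(0, 3): B3/F4 TT untreated
  -> R3 @ bar 1 tick 1 v(2, 3): B4 above F4
  -> R3 @ bar 1 tick 2 v(2, 3): B4 above F4
  -> R3 @ bar 1 tick 3 v(2, 3): B4 above F4
  -> R2 @ bar 2 tick 0 v(0, 2): B3/B4 P8 -> G3/D4 P5 similar
  -> R2 @ bar 2 tick 0 v(1, 3): D4/F4 m3 -> G4/G4 P1 similar
  -> R3 @ bar 2 tick 0 v(1, 2): G4 above D4
  -> R3 @ bar 2 tick 1 v(1, 2): G4 above D4
  -> R3 @ bar 2 tick 2 v(1, 2): G4 above D4
  -> R3 @ bar 2 tick 3 v(1, 2): G4 above D4
  -> R1 @ bar 3 tick 0 v(0, 1): G3/G4 P8 -> F3/F4 P8 similar
  -> R1 @ bar 3 tick 0 v(0, 2): G3/D4 P5 -> F3/C4 P5 similar
  -> R3 @ bar 3 tick 0 v(1, 2): F4 above C4
  -> R4 @ bar 3 tick 0 v(0, 3): F3/E4 M7 untreated
  -> R3 @ bar 3 tick 1 v(1, 2): F4 above C4
  -> R3 @ bar 3 tick 2 v(1, 2): F4 above C4
  -> R3 @ bar 3 tick 3 v(1, 2): F4 above C4
  -> R2 @ bar 4 tick 0 v(0, 2): F3/C4 P5 -> B3/B4 P8 similar
  -> R2 @ bar 4 tick 0 v(0, 3): F3/E4 M7 -> B3/B4 P8 similar
  -> R2 @ bar 4 tick 0 v(2, 3): C4/E4 M3 -> B4/B4 P1 similar
  -> R7 @ bar 4 tick 0 v(0,): F3->B3 leap 6st
  -> R7 @ bar 4 tick 0 v(2,): C4->B4 leap 11st
  -> R8 @ bar 4 tick 0 v(0, 2): penult P8 not 3rd/6th
  -> R8 @ bar 4 tick 0 v(0, 3): penult P8 not 3rd/6th
  -> R1 @ bar 5 tick 0 v(2, 3): B4/B4 P1 -> C5/C5 P1 similar
  -> R6 @ bar 5 tick 3 v(0, 2): closes on m3
  -> R6 @ bar 5 tick 3 v(0, 3): closes on m3

(0, 0, R5, (0, 2))
(0, 0, R5, (0, 3))
(1, 0, R3, (2, 3))
(1, 0, R4, (0, 3))
(1, 1, R3, (2, 3))
(1, 2, R3, (2, 3))
(1, 3, R3, (2, 3))
(2, 0, R2, (0, 2))
(2, 0, R2, (1, 3))
(2, 0, R3, (1, 2))
(2, 1, R3, (1, 2))
(2, 2, R3, (1, 2))
(2, 3, R3, (1, 2))
(3, 0, R1, (0, 1))
(3, 0, R1, (0, 2))
(3, 0, R3, (1, 2))
(3, 0, R4, (0, 3))
(3, 1, R3, (1, 2))
(3, 2, R3, (1, 2))
(3, 3, R3, (1, 2))
(4, 0, R2, (0, 2))
(4, 0, R2, (0, 3))
(4, 0, R2, (2, 3))
(4, 0, R7, (0,))
(4, 0, R7, (2,))
(4, 0, R8, (0, 2))
(4, 0, R8, (0, 3))
(5, 0, R1, (2, 3))
(5, 3, R6, (0, 2))
(5, 3, R6, (0, 3))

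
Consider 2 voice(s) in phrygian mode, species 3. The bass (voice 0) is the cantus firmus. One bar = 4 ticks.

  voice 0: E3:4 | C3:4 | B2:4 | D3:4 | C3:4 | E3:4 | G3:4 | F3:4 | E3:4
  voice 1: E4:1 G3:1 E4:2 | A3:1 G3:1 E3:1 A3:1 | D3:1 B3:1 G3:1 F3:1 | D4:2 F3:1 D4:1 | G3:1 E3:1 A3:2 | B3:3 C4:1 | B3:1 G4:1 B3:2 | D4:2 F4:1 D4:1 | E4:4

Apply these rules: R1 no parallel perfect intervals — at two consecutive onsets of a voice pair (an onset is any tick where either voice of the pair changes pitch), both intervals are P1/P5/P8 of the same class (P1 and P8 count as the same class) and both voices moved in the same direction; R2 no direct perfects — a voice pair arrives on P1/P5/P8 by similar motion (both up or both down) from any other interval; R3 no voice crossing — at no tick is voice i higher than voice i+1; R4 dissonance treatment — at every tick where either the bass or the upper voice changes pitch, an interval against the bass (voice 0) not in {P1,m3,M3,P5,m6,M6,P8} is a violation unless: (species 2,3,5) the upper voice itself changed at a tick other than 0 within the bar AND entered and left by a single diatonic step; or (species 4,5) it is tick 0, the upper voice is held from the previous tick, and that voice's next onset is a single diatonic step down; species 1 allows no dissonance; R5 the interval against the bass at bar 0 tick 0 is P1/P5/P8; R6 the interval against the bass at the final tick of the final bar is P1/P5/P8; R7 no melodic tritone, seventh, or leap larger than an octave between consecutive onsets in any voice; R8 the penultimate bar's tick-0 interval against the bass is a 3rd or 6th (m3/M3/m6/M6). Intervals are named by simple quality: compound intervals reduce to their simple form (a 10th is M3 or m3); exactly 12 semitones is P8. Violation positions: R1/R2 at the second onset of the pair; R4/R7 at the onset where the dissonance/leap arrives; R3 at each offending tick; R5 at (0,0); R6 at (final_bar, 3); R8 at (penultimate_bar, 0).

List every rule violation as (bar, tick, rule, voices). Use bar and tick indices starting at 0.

bar 0: v0=E3 v1=E4 downbeat P8
bar 1: v0=C3 v1=A3 downbeat M6
bar 2: v0=B2 v1=D3 downbeat m3
bar 3: v0=D3 v1=D4 downbeat P8
bar 4: v0=C3 v1=G3 downbeat P5
bar 5: v0=E3 v1=B3 downbeat P5
bar 6: v0=G3 v1=B3 downbeat M3
bar 7: v0=F3 v1=D4 downbeat M6
bar 8: v0=E3 v1=E4 downbeat P8
  -> R4 @ bar 2 tick 3 v(0, 1): B2/F3 TT untreated
  -> R2 @ bar 3 tick 0 v(0, 1): B2/F3 TT -> D3/D4 P8 similar
  -> R2 @ bar 4 tick 0 v(0, 1): D3/D4 P8 -> C3/G3 P5 similar
  -> R2 @ bar 5 tick 0 v(0, 1): C3/A3 M6 -> E3/B3 P5 similar

(2, 3, R4, (0, 1))
(3, 0, R2, (0, 1))
(4, 0, R2, (0, 1))
(5, 0, R2, (0, 1))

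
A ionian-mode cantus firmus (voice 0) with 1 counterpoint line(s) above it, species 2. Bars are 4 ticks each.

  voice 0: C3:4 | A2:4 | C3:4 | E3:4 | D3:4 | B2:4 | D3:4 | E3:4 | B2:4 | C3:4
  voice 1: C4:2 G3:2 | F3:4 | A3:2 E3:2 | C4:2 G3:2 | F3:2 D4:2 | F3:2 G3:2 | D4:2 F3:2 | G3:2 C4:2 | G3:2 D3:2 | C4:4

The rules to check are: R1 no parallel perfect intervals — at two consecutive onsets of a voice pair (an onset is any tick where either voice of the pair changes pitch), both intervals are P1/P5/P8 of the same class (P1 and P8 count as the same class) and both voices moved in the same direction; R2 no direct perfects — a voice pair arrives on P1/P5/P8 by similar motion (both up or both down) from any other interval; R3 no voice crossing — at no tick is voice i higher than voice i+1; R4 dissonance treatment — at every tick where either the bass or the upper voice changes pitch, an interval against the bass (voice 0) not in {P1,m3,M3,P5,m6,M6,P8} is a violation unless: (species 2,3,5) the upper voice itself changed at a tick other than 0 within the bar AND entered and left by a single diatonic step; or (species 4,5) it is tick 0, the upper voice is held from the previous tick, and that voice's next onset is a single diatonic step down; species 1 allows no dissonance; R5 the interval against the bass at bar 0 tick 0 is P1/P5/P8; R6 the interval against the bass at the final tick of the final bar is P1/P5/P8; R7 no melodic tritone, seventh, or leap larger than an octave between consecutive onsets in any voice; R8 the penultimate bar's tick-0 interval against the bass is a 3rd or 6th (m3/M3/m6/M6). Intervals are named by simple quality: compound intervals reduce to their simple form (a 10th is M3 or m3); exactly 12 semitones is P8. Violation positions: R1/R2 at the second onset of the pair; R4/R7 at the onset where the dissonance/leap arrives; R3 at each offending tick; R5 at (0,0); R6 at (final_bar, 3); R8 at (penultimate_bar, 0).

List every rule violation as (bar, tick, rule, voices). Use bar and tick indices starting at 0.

bar 0: v0=C3 v1=C4 downbeat P8
bar 1: v0=A2 v1=F3 downbeat m6
bar 2: v0=C3 v1=A3 downbeat M6
bar 3: v0=E3 v1=C4 downbeat m6
bar 4: v0=D3 v1=F3 downbeat m3
bar 5: v0=B2 v1=F3 downbeat TT
bar 6: v0=D3 v1=D4 downbeat P8
bar 7: v0=E3 v1=G3 downbeat m3
bar 8: v0=B2 v1=G3 downbeat m6
bar 9: v0=C3 v1=C4 downbeat P8
  -> R4 @ bar 5 tick 0 v(0, 1): B2/F3 TT untreated
  -> R2 @ bar 6 tick 0 v(0, 1): B2/G3 m6 -> D3/D4 P8 similar
  -> R2 @ bar 9 tick 0 v(0, 1): B2/D3 m3 -> C3/C4 P8 similar
  -> R7 @ bar 9 tick 0 v(1,): D3->C4 leap 10st

(5, 0, R4, (0, 1))
(6, 0, R2, (0, 1))
(9, 0, R2, (0, 1))
(9, 0, R7, (1,))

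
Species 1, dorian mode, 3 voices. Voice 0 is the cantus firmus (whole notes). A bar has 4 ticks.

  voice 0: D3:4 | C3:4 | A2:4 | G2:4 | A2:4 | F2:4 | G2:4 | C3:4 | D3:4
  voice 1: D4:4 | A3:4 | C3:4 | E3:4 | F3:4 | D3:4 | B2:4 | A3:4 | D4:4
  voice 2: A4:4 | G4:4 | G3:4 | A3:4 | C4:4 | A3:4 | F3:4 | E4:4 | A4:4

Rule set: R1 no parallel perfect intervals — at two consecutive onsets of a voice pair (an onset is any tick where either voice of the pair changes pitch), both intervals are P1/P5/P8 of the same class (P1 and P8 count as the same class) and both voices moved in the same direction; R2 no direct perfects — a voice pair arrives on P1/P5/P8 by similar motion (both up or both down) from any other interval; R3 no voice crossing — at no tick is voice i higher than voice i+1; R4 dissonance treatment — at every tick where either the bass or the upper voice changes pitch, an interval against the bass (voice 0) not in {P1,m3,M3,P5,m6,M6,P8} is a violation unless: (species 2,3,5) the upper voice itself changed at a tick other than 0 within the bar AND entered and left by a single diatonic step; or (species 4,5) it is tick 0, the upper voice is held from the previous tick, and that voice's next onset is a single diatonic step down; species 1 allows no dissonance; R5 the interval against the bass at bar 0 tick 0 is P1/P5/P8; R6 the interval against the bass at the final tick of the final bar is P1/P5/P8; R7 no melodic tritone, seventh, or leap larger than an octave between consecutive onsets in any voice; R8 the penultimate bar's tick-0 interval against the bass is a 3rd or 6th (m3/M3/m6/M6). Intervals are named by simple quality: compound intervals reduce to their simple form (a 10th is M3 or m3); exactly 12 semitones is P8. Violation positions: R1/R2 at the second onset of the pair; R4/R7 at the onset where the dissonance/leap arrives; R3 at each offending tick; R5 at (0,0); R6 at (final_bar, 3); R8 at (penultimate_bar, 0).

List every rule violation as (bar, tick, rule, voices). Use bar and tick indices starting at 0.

(1, 0, R1, (0, 2))
(2, 0, R2, (1, 2))
(2, 0, R4, (0, 2))
(3, 0, R4, (0, 2))
(4, 0, R2, (1, 2))
(5, 0, R1, (1, 2))
(6, 0, R4, (0, 2))
(7, 0, R2, (1, 2))
(7, 0, R7, (1,))
(7, 0, R7, (2,))
(8, 0, R1, (1, 2))
(8, 0, R2, (0, 1))
(8, 0, R2, (0, 2))

bar 0: v0=D3 v1=D4 v2=A4 downbeat P5
bar 1: v0=C3 v1=A3 v2=G4 downbeat P5
bar 2: v0=A2 v1=C3 v2=G3 downbeat m7
bar 3: v0=G2 v1=E3 v2=A3 downbeat M2
bar 4: v0=A2 v1=F3 v2=C4 downbeat m3
bar 5: v0=F2 v1=D3 v2=A3 downbeat M3
bar 6: v0=G2 v1=B2 v2=F3 downbeat m7
bar 7: v0=C3 v1=A3 v2=E4 downbeat M3
bar 8: v0=D3 v1=D4 v2=A4 downbeat P5
  -> R1 @ bar 1 tick 0 v(0, 2): D3/A4 P5 -> C3/G4 P5 similar
  -> R2 @ bar 2 tick 0 v(1, 2): A3/G4 m7 -> C3/G3 P5 similar
  -> R4 @ bar 2 tick 0 v(0, 2): A2/G3 m7 untreated
  -> R4 @ bar 3 tick 0 v(0, 2): G2/A3 M2 untreated
  -> R2 @ bar 4 tick 0 v(1, 2): E3/A3 P4 -> F3/C4 P5 similar
  -> R1 @ bar 5 tick 0 v(1, 2): F3/C4 P5 -> D3/A3 P5 similar
  -> R4 @ bar 6 tick 0 v(0, 2): G2/F3 m7 untreated
  -> R2 @ bar 7 tick 0 v(1, 2): B2/F3 TT -> A3/E4 P5 similar
  -> R7 @ bar 7 tick 0 v(1,): B2->A3 leap 10st
  -> R7 @ bar 7 tick 0 v(2,): F3->E4 leap 11st
  -> R1 @ bar 8 tick 0 v(1, 2): A3/E4 P5 -> D4/A4 P5 similar
  -> R2 @ bar 8 tick 0 v(0, 1): C3/A3 M6 -> D3/D4 P8 similar
  -> R2 @ bar 8 tick 0 v(0, 2): C3/E4 M3 -> D3/A4 P5 similar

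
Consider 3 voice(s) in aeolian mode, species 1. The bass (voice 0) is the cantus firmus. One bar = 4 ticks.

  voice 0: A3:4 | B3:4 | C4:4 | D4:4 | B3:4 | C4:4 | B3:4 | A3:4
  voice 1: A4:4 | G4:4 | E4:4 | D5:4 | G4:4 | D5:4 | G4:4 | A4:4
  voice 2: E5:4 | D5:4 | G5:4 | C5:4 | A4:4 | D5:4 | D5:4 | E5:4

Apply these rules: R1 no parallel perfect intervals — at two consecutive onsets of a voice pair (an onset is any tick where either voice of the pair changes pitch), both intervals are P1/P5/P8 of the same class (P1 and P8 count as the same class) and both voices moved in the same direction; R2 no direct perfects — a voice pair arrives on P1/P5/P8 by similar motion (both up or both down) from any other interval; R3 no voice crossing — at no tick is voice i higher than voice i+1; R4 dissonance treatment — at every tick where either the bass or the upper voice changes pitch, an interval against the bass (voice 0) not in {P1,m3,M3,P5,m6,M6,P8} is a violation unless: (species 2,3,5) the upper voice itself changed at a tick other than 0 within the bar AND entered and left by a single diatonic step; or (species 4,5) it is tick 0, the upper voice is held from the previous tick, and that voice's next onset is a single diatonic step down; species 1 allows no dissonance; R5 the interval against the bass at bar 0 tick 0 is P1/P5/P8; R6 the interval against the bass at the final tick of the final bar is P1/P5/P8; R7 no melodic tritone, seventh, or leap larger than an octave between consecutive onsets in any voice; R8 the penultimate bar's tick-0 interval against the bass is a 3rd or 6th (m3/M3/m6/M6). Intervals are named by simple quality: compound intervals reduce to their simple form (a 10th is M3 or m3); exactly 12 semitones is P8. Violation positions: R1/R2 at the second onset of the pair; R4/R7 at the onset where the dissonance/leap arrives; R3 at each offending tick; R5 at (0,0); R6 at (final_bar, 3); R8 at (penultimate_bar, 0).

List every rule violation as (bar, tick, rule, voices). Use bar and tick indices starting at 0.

(1, 0, R1, (1, 2))
(2, 0, R2, (0, 2))
(3, 0, R2, (0, 1))
(3, 0, R3, (1, 2))
(3, 0, R4, (0, 2))
(3, 0, R7, (1,))
(3, 1, R3, (1, 2))
(3, 2, R3, (1, 2))
(3, 3, R3, (1, 2))
(4, 0, R4, (0, 2))
(5, 0, R2, (1, 2))
(5, 0, R4, (0, 1))
(5, 0, R4, (0, 2))
(7, 0, R1, (1, 2))

bar 0: v0=A3 v1=A4 v2=E5 downbeat P5
bar 1: v0=B3 v1=G4 v2=D5 downbeat m3
bar 2: v0=C4 v1=E4 v2=G5 downbeat P5
bar 3: v0=D4 v1=D5 v2=C5 downbeat m7
bar 4: v0=B3 v1=G4 v2=A4 downbeat m7
bar 5: v0=C4 v1=D5 v2=D5 downbeat M2
bar 6: v0=B3 v1=G4 v2=D5 downbeat m3
bar 7: v0=A3 v1=A4 v2=E5 downbeat P5
  -> R1 @ bar 1 tick 0 v(1, 2): A4/E5 P5 -> G4/D5 P5 similar
  -> R2 @ bar 2 tick 0 v(0, 2): B3/D5 m3 -> C4/G5 P5 similar
  -> R2 @ bar 3 tick 0 v(0, 1): C4/E4 M3 -> D4/D5 P8 similar
  -> R3 @ bar 3 tick 0 v(1, 2): D5 above C5
  -> R4 @ bar 3 tick 0 v(0, 2): D4/C5 m7 untreated
  -> R7 @ bar 3 tick 0 v(1,): E4->D5 leap 10st
  -> R3 @ bar 3 tick 1 v(1, 2): D5 above C5
  -> R3 @ bar 3 tick 2 v(1, 2): D5 above C5
  -> R3 @ bar 3 tick 3 v(1, 2): D5 above C5
  -> R4 @ bar 4 tick 0 v(0, 2): B3/A4 m7 untreated
  -> R2 @ bar 5 tick 0 v(1, 2): G4/A4 M2 -> D5/D5 P1 similar
  -> R4 @ bar 5 tick 0 v(0, 1): C4/D5 M2 untreated
  -> R4 @ bar 5 tick 0 v(0, 2): C4/D5 M2 untreated
  -> R1 @ bar 7 tick 0 v(1, 2): G4/D5 P5 -> A4/E5 P5 similar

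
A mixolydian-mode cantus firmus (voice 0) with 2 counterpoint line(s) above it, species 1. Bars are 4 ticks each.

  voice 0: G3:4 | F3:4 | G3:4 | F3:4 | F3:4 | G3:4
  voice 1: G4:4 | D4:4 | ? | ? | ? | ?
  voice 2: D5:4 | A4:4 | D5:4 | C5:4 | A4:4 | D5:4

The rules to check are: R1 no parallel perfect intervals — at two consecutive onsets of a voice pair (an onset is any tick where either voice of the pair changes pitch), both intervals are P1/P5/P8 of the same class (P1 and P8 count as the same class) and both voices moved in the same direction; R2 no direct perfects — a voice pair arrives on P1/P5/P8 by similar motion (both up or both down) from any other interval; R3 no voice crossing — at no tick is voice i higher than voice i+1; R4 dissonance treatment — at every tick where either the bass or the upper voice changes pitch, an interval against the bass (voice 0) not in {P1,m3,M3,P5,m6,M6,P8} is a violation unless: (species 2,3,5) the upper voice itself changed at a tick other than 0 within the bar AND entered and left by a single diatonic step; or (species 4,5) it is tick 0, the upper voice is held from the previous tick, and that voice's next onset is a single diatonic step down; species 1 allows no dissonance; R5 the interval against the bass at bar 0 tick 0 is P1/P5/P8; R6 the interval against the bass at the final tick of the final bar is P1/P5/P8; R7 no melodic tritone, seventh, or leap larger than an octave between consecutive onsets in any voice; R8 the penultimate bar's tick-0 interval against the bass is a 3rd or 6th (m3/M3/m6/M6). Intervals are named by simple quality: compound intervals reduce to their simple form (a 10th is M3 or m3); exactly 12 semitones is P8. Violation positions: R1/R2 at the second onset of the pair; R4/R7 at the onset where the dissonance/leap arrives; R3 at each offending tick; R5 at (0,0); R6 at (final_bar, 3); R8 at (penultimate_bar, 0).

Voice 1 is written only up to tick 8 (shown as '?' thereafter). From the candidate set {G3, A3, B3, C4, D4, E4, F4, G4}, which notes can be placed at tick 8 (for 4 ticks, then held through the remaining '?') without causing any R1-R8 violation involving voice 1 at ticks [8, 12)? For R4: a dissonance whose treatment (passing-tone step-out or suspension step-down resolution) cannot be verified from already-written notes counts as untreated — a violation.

G3: legal
A3: violates R4
B3: legal
C4: violates R4
D4: legal
E4: legal
F4: violates R4
G4: violates R1,R2

{B3, D4, E4, G3}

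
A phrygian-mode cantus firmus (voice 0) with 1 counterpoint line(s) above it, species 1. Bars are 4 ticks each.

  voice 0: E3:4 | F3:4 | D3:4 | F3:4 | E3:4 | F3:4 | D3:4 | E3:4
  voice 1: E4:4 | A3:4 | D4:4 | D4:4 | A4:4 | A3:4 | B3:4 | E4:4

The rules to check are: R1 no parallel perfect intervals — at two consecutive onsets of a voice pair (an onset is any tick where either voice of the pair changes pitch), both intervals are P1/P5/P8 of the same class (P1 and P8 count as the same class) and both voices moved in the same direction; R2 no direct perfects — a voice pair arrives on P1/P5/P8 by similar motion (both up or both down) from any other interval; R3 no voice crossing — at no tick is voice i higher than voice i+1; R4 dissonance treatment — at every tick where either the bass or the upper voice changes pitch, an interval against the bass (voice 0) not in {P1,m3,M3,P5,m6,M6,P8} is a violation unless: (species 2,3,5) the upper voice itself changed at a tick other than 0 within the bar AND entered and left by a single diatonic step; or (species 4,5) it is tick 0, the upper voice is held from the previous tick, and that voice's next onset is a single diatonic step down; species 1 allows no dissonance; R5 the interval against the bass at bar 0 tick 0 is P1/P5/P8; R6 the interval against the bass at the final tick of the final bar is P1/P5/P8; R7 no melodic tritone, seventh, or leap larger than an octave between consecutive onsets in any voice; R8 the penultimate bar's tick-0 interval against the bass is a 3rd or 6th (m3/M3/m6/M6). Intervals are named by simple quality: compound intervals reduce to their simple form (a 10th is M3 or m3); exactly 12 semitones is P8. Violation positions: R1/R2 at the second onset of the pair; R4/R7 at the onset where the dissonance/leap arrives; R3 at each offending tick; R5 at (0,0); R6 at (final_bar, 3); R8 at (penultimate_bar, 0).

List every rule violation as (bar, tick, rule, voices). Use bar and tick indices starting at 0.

(4, 0, R4, (0, 1))
(7, 0, R2, (0, 1))

bar 0: v0=E3 v1=E4 downbeat P8
bar 1: v0=F3 v1=A3 downbeat M3
bar 2: v0=D3 v1=D4 downbeat P8
bar 3: v0=F3 v1=D4 downbeat M6
bar 4: v0=E3 v1=A4 downbeat P4
bar 5: v0=F3 v1=A3 downbeat M3
bar 6: v0=D3 v1=B3 downbeat M6
bar 7: v0=E3 v1=E4 downbeat P8
  -> R4 @ bar 4 tick 0 v(0, 1): E3/A4 P4 untreated
  -> R2 @ bar 7 tick 0 v(0, 1): D3/B3 M6 -> E3/E4 P8 similar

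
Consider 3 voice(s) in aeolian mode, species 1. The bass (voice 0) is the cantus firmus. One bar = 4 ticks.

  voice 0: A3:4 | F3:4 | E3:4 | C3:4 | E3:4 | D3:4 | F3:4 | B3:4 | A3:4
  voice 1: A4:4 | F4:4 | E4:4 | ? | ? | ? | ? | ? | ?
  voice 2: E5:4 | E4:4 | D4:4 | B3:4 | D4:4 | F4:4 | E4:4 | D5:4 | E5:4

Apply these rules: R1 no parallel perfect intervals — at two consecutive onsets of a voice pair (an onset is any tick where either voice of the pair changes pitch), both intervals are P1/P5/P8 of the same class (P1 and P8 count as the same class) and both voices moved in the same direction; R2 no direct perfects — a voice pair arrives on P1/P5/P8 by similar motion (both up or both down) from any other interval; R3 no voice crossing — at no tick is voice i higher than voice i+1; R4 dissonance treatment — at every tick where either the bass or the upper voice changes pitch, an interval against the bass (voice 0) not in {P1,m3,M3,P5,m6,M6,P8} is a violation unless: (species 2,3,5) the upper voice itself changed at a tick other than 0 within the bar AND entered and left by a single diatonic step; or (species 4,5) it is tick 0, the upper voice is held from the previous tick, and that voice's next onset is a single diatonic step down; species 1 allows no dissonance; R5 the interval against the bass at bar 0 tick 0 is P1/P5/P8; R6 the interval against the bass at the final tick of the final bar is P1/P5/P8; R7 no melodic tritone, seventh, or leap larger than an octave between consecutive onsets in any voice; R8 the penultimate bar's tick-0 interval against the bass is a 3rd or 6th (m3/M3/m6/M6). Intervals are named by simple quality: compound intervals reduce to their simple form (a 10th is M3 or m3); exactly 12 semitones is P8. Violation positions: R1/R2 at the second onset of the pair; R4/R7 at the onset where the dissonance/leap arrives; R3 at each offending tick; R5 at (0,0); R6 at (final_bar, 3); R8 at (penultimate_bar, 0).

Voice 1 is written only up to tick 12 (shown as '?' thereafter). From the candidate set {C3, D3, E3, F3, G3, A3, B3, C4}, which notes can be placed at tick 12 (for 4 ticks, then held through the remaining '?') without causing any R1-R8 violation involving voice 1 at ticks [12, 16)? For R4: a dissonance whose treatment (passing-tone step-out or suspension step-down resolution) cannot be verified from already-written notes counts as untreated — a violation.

{A3}

C3: violates R1,R7
D3: violates R4,R7
E3: violates R2
F3: violates R4,R7
G3: violates R2
A3: legal
B3: violates R2,R4
C4: violates R1,R3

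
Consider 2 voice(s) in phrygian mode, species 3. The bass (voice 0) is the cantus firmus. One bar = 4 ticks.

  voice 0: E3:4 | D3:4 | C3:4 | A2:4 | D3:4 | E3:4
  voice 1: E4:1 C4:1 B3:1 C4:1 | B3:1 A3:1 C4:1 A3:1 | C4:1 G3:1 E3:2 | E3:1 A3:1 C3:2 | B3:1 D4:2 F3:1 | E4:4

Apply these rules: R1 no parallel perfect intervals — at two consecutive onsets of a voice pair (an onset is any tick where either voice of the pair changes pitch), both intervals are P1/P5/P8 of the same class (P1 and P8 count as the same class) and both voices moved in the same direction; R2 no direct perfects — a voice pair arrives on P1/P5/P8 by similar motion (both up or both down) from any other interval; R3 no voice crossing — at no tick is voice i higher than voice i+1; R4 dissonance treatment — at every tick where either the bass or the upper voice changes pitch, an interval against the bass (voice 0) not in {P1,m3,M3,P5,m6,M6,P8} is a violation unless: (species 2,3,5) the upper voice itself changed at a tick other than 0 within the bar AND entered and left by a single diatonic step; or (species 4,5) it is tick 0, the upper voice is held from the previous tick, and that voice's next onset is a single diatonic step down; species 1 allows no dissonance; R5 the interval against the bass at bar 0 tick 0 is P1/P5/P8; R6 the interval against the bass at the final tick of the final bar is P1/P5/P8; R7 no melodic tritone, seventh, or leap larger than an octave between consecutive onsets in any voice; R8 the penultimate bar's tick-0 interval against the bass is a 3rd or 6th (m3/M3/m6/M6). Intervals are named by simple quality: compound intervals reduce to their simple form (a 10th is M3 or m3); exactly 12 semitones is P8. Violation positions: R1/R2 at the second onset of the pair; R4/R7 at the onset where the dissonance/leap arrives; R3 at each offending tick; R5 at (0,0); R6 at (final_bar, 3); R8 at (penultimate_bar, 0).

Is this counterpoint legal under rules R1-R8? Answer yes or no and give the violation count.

No (4 violations)

bar 0: v0=E3 v1=E4 (P8)
bar 1: v0=D3 v1=B3 (M6)
bar 2: v0=C3 v1=C4 (P8)
bar 3: v0=A2 v1=E3 (P5)
bar 4: v0=D3 v1=B3 (M6)
bar 5: v0=E3 v1=E4 (P8)
  R4 @ bar1.2: D3/C4 m7 untreated
  R7 @ bar4.0: C3->B3 leap 11st
  R2 @ bar5.0: D3/F3 m3 -> E3/E4 P8 similar
  R7 @ bar5.0: F3->E4 leap 11st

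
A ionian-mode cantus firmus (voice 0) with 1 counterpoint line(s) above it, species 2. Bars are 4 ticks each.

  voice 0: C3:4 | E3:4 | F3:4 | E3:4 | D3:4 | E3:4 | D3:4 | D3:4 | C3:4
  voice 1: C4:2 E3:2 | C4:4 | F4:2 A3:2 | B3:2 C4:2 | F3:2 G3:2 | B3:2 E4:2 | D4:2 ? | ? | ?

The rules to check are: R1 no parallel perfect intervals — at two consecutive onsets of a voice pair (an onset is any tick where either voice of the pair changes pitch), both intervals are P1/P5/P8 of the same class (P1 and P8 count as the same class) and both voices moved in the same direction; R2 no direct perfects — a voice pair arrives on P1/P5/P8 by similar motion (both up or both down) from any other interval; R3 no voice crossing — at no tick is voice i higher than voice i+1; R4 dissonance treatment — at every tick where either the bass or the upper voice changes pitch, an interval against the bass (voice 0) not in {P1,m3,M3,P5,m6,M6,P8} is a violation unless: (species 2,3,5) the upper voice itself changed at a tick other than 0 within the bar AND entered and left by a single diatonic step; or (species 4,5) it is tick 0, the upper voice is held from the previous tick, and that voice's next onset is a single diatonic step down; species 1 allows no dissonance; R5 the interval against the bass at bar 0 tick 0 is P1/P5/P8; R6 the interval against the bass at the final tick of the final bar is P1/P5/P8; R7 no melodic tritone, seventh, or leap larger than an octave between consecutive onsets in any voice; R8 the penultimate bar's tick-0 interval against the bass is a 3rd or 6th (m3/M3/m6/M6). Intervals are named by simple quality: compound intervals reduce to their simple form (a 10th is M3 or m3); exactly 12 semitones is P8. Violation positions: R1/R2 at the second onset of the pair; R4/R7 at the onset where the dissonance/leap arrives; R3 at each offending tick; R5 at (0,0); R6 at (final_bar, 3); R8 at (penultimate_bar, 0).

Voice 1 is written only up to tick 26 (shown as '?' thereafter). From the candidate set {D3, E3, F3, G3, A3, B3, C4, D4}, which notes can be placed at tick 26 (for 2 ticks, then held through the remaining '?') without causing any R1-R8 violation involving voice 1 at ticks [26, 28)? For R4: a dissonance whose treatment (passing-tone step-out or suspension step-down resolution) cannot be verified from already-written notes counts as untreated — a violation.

{A3, B3, D3, D4, F3}

D3: legal
E3: violates R4,R7
F3: legal
G3: violates R4
A3: legal
B3: legal
C4: violates R4
D4: legal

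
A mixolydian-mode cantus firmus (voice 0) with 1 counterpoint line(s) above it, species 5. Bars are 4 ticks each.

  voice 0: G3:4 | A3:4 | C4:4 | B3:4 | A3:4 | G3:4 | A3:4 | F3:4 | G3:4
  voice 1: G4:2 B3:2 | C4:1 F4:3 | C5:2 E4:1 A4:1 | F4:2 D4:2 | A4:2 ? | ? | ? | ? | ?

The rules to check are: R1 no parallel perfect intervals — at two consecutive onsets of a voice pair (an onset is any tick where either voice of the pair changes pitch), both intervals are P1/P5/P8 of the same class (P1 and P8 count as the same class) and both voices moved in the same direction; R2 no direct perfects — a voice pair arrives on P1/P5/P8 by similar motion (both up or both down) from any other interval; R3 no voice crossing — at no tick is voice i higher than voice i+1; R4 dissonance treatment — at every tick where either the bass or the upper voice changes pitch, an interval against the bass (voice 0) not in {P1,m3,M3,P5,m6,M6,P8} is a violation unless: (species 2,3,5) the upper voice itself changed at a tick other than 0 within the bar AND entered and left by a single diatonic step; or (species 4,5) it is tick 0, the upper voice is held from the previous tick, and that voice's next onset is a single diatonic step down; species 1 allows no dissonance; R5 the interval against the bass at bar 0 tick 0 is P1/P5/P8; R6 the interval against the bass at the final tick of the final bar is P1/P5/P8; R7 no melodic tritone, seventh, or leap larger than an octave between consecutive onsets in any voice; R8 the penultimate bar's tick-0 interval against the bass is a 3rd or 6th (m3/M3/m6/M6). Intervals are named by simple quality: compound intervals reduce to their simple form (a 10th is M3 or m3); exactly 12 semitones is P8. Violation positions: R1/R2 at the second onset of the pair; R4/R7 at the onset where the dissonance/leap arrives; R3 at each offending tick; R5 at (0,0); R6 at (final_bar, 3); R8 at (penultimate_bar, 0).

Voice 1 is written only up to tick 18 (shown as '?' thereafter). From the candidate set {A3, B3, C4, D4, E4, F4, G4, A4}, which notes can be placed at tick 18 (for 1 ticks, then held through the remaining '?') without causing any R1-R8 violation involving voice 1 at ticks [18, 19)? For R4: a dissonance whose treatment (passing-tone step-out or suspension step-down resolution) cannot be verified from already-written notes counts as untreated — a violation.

{A3, A4, C4, E4, F4}

A3: legal
B3: violates R4,R7
C4: legal
D4: violates R4
E4: legal
F4: legal
G4: violates R4
A4: legal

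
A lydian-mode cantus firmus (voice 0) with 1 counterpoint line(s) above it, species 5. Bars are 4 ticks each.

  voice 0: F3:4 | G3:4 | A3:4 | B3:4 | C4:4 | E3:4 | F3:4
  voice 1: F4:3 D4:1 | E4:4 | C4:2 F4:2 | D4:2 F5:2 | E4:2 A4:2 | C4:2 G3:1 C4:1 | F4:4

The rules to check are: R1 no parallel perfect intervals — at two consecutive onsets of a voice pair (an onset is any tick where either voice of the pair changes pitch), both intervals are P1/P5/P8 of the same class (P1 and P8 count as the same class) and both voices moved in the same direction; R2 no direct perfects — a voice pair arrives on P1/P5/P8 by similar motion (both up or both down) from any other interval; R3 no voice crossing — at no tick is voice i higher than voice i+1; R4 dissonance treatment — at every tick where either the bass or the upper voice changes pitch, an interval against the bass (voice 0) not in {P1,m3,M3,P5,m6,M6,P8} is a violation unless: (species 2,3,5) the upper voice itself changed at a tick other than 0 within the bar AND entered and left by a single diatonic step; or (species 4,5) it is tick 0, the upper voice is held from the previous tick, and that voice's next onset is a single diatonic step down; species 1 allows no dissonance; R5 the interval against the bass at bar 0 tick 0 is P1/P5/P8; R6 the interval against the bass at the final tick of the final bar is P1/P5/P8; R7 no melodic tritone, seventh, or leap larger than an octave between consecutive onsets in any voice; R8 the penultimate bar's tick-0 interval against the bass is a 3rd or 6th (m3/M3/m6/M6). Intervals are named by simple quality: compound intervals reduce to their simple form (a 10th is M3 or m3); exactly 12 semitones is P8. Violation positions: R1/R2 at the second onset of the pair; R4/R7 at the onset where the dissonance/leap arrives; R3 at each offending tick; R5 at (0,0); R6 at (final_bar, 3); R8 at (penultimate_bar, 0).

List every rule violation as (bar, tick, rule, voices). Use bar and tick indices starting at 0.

(3, 2, R4, (0, 1))
(3, 2, R7, (1,))
(4, 0, R7, (1,))
(6, 0, R2, (0, 1))

bar 0: v0=F3 v1=F4 downbeat P8
bar 1: v0=G3 v1=E4 downbeat M6
bar 2: v0=A3 v1=C4 downbeat m3
bar 3: v0=B3 v1=D4 downbeat m3
bar 4: v0=C4 v1=E4 downbeat M3
bar 5: v0=E3 v1=C4 downbeat m6
bar 6: v0=F3 v1=F4 downbeat P8
  -> R4 @ bar 3 tick 2 v(0, 1): B3/F5 TT untreated
  -> R7 @ bar 3 tick 2 v(1,): D4->F5 leap 15st
  -> R7 @ bar 4 tick 0 v(1,): F5->E4 leap 13st
  -> R2 @ bar 6 tick 0 v(0, 1): E3/C4 m6 -> F3/F4 P8 similar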